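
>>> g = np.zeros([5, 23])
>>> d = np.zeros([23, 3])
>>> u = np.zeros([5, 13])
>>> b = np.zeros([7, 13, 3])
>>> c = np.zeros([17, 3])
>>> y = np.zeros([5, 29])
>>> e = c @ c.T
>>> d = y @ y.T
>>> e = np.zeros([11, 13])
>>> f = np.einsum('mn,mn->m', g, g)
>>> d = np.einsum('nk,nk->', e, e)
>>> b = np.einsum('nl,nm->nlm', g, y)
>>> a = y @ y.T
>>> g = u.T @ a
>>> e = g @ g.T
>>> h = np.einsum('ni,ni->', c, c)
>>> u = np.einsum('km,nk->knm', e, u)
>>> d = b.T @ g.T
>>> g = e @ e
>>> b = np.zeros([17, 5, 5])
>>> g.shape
(13, 13)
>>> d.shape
(29, 23, 13)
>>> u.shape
(13, 5, 13)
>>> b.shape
(17, 5, 5)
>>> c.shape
(17, 3)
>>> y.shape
(5, 29)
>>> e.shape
(13, 13)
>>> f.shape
(5,)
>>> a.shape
(5, 5)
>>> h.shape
()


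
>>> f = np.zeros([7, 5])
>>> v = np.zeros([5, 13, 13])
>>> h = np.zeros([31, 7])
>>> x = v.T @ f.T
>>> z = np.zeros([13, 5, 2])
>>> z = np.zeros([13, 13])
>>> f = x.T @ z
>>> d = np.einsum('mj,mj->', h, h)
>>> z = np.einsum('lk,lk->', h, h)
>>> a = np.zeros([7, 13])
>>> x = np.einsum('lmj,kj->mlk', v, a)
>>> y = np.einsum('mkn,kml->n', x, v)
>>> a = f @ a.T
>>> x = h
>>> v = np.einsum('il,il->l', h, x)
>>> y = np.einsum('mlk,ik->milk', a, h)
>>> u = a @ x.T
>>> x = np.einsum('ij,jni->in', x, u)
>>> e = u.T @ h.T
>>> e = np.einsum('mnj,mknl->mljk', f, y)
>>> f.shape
(7, 13, 13)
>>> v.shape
(7,)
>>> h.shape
(31, 7)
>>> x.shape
(31, 13)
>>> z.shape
()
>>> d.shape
()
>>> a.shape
(7, 13, 7)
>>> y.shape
(7, 31, 13, 7)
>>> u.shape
(7, 13, 31)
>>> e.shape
(7, 7, 13, 31)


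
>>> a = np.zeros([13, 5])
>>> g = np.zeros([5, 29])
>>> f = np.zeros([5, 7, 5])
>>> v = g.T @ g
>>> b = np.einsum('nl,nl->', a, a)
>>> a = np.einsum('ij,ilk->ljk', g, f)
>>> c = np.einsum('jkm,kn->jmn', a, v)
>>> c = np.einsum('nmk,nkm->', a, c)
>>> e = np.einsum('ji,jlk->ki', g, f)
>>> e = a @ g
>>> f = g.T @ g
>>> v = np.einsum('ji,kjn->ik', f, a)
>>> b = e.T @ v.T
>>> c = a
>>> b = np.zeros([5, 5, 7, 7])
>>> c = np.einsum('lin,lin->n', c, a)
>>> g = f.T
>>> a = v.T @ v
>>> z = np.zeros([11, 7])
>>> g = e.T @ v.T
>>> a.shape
(7, 7)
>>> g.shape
(29, 29, 29)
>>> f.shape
(29, 29)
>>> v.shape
(29, 7)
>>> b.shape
(5, 5, 7, 7)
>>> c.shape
(5,)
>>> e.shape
(7, 29, 29)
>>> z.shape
(11, 7)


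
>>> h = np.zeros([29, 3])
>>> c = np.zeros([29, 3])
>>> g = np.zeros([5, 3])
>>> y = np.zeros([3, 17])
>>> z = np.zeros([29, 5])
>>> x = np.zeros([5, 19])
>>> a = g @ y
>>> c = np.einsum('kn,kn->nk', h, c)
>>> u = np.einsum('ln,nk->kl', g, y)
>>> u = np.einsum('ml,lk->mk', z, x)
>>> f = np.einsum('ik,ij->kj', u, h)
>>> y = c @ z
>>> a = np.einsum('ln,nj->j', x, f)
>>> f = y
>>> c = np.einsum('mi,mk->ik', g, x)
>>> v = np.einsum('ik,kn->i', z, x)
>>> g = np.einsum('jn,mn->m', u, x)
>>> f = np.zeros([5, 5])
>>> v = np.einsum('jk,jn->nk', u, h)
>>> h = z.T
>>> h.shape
(5, 29)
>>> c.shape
(3, 19)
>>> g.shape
(5,)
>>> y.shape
(3, 5)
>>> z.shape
(29, 5)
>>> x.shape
(5, 19)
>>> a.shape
(3,)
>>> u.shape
(29, 19)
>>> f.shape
(5, 5)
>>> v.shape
(3, 19)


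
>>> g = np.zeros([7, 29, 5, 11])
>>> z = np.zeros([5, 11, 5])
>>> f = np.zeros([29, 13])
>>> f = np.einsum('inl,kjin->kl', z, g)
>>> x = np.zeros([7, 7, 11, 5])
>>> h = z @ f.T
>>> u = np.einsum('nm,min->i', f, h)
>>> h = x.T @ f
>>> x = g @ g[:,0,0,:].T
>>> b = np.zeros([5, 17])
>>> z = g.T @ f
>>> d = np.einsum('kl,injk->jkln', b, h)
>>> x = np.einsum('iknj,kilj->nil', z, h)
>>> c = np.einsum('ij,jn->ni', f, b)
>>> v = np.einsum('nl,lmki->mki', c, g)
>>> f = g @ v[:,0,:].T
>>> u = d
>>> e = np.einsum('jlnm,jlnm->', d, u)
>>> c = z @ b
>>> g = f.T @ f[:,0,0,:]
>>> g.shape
(29, 5, 29, 29)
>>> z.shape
(11, 5, 29, 5)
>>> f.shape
(7, 29, 5, 29)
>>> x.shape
(29, 11, 7)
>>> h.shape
(5, 11, 7, 5)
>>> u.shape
(7, 5, 17, 11)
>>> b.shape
(5, 17)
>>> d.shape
(7, 5, 17, 11)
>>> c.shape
(11, 5, 29, 17)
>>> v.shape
(29, 5, 11)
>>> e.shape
()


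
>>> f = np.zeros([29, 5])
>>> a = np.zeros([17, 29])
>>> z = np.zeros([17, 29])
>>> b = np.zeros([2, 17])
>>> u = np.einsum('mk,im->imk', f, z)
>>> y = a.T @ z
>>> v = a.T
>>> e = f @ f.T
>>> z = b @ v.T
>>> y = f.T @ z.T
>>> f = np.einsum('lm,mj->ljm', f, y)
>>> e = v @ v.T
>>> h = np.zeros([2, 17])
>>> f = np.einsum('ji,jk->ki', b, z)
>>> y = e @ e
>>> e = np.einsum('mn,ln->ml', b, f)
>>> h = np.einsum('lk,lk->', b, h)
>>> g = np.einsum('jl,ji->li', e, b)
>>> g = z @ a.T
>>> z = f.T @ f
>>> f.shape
(29, 17)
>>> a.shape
(17, 29)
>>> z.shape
(17, 17)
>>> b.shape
(2, 17)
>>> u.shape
(17, 29, 5)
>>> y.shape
(29, 29)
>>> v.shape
(29, 17)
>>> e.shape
(2, 29)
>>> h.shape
()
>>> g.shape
(2, 17)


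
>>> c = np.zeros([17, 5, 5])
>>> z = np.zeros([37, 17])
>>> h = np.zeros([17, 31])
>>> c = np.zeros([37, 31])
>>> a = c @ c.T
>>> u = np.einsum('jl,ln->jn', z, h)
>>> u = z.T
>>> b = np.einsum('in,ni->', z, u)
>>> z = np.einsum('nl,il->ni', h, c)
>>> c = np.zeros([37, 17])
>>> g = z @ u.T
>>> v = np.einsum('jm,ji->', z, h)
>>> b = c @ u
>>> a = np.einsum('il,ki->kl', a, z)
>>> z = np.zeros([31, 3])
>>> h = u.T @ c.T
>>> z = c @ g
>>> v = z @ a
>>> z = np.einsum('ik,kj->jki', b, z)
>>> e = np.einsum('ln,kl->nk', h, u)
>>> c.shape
(37, 17)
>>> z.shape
(17, 37, 37)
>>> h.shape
(37, 37)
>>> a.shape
(17, 37)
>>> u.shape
(17, 37)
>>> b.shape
(37, 37)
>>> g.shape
(17, 17)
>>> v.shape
(37, 37)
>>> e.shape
(37, 17)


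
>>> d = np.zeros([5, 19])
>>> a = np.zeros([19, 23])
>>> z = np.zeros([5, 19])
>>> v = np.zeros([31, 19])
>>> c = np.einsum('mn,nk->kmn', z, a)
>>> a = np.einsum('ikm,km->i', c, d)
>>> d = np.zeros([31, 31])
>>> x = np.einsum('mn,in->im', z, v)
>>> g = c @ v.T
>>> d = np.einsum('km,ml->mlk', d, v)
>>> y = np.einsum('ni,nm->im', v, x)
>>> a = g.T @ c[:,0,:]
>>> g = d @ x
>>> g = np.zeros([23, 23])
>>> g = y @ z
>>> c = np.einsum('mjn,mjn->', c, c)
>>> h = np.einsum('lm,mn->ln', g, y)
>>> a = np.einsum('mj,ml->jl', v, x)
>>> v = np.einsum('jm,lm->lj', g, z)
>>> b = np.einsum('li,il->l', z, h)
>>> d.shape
(31, 19, 31)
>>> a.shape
(19, 5)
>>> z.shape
(5, 19)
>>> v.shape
(5, 19)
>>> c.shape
()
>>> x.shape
(31, 5)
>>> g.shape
(19, 19)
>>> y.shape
(19, 5)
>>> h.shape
(19, 5)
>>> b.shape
(5,)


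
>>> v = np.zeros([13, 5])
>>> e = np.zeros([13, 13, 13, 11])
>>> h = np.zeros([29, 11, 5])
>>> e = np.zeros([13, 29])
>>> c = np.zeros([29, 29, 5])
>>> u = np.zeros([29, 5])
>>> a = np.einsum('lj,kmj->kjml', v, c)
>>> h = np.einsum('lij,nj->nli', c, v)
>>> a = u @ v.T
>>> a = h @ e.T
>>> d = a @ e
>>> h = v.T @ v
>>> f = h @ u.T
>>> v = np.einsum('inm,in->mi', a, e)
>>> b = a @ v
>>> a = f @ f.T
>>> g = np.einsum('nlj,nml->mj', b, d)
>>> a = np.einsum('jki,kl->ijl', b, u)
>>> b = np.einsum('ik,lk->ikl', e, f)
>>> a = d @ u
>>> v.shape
(13, 13)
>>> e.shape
(13, 29)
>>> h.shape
(5, 5)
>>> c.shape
(29, 29, 5)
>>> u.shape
(29, 5)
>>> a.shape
(13, 29, 5)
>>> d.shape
(13, 29, 29)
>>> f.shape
(5, 29)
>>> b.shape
(13, 29, 5)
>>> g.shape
(29, 13)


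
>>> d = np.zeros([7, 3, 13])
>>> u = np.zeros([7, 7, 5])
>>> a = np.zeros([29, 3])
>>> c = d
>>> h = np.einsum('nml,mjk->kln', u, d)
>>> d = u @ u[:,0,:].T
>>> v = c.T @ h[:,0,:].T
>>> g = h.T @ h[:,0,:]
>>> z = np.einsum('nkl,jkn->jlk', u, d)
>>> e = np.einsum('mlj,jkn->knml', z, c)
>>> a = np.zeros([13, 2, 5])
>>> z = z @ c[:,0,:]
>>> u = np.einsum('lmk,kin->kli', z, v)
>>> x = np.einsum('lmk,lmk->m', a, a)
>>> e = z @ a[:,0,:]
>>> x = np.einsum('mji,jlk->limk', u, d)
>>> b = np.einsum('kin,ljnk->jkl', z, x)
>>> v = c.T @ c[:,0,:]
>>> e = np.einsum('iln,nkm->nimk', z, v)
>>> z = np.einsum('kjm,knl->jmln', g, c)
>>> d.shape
(7, 7, 7)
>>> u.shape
(13, 7, 3)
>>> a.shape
(13, 2, 5)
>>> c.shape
(7, 3, 13)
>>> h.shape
(13, 5, 7)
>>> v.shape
(13, 3, 13)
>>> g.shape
(7, 5, 7)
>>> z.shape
(5, 7, 13, 3)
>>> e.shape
(13, 7, 13, 3)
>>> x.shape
(7, 3, 13, 7)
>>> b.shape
(3, 7, 7)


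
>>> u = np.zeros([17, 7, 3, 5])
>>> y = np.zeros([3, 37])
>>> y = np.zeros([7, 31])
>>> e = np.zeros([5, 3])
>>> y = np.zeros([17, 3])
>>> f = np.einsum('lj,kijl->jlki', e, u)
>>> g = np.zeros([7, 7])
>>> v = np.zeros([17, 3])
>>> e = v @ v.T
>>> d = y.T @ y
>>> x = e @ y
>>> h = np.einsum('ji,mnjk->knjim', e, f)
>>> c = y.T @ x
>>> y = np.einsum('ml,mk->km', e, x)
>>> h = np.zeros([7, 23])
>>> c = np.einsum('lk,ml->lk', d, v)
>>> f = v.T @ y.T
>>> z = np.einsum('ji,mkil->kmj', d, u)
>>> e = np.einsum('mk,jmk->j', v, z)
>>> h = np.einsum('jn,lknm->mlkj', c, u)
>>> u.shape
(17, 7, 3, 5)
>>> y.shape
(3, 17)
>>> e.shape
(7,)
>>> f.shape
(3, 3)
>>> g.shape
(7, 7)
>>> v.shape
(17, 3)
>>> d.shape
(3, 3)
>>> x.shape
(17, 3)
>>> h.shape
(5, 17, 7, 3)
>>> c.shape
(3, 3)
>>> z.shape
(7, 17, 3)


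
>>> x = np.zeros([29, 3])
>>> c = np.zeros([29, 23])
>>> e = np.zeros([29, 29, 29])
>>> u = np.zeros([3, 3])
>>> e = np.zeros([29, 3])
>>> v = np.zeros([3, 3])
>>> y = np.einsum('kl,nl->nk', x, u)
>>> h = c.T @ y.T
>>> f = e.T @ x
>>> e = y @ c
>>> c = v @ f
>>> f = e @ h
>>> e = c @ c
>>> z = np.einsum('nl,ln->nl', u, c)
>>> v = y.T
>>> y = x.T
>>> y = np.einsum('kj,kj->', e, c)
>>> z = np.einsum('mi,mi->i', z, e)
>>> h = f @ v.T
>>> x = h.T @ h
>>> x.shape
(29, 29)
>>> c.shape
(3, 3)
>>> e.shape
(3, 3)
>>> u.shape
(3, 3)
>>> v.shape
(29, 3)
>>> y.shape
()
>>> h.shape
(3, 29)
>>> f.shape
(3, 3)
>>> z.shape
(3,)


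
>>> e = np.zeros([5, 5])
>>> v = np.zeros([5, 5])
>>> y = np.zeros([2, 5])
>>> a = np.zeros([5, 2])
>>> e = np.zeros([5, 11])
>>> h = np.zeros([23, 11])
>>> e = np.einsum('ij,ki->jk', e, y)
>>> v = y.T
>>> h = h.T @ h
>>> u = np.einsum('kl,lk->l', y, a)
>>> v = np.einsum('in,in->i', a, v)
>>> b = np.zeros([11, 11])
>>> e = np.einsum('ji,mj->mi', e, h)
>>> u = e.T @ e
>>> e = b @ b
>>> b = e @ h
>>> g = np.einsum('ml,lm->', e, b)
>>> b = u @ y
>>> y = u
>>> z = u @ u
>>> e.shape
(11, 11)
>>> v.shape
(5,)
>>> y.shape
(2, 2)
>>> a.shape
(5, 2)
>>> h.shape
(11, 11)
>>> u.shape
(2, 2)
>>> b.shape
(2, 5)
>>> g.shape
()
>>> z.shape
(2, 2)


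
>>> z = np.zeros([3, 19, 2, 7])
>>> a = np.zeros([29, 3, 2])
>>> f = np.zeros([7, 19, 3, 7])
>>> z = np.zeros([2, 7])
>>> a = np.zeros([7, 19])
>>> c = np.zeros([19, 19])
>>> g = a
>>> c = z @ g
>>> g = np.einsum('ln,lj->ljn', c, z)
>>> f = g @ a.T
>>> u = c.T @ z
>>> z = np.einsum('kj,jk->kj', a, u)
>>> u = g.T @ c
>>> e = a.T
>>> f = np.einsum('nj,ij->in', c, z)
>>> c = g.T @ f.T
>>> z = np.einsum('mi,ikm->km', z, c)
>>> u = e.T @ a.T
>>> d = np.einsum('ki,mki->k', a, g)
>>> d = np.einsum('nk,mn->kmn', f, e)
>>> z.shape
(7, 7)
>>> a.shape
(7, 19)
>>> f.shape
(7, 2)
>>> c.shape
(19, 7, 7)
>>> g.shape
(2, 7, 19)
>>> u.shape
(7, 7)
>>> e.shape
(19, 7)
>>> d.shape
(2, 19, 7)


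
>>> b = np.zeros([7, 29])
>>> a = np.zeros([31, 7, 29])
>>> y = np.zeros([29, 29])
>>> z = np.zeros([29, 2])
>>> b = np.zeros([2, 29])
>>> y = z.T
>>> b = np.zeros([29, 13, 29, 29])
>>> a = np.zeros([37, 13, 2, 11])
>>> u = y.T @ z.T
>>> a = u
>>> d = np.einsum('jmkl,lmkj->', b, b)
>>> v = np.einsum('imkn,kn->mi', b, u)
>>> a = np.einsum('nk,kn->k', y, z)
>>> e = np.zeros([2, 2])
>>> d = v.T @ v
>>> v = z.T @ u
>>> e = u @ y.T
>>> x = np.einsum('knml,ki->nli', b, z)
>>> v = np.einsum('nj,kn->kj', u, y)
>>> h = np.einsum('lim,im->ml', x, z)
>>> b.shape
(29, 13, 29, 29)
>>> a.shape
(29,)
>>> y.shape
(2, 29)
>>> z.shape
(29, 2)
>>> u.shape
(29, 29)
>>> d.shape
(29, 29)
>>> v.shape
(2, 29)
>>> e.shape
(29, 2)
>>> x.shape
(13, 29, 2)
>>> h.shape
(2, 13)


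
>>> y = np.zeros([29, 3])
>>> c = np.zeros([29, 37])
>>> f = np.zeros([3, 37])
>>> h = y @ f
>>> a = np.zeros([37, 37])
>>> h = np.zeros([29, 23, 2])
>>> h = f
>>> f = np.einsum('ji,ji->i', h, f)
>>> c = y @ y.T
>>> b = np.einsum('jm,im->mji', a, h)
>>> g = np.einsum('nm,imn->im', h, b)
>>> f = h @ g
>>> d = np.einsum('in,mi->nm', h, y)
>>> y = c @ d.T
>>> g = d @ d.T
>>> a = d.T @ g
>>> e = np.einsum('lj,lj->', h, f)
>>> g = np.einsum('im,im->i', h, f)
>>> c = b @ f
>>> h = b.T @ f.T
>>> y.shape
(29, 37)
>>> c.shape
(37, 37, 37)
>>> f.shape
(3, 37)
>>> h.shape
(3, 37, 3)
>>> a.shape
(29, 37)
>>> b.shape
(37, 37, 3)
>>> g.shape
(3,)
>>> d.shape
(37, 29)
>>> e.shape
()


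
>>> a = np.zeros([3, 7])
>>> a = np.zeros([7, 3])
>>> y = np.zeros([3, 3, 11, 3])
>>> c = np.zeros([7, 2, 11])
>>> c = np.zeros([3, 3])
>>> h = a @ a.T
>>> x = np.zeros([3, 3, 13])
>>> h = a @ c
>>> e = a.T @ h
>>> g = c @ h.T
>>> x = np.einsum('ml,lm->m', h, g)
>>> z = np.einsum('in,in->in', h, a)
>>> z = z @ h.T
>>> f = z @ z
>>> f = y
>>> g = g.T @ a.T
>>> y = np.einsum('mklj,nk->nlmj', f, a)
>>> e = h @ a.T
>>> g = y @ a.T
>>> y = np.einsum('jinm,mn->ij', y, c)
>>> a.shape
(7, 3)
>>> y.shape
(11, 7)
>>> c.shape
(3, 3)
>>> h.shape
(7, 3)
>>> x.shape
(7,)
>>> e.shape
(7, 7)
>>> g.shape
(7, 11, 3, 7)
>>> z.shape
(7, 7)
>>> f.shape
(3, 3, 11, 3)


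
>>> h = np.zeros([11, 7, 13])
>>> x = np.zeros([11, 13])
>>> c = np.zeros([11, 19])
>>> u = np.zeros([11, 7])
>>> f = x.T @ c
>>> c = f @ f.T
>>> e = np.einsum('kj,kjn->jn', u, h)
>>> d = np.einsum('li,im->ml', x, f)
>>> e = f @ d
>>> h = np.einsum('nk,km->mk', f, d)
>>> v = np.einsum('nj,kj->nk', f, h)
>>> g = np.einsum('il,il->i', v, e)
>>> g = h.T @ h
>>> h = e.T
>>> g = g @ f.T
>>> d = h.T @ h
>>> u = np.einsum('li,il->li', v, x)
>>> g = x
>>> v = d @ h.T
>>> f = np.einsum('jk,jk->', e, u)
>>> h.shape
(11, 13)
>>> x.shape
(11, 13)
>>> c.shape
(13, 13)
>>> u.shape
(13, 11)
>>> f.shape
()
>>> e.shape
(13, 11)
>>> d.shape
(13, 13)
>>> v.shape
(13, 11)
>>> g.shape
(11, 13)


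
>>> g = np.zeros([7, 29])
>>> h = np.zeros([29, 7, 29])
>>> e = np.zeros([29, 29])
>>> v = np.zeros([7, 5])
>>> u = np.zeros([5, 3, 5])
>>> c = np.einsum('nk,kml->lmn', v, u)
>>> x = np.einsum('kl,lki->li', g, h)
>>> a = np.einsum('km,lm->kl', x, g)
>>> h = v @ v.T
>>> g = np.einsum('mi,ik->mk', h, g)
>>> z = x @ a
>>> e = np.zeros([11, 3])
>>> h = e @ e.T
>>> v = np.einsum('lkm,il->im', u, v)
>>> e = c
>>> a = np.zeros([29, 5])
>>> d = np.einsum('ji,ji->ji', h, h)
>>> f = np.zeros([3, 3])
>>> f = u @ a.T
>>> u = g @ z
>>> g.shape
(7, 29)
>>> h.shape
(11, 11)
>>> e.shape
(5, 3, 7)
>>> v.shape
(7, 5)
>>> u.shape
(7, 7)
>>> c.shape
(5, 3, 7)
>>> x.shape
(29, 29)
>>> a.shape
(29, 5)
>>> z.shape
(29, 7)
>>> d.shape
(11, 11)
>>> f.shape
(5, 3, 29)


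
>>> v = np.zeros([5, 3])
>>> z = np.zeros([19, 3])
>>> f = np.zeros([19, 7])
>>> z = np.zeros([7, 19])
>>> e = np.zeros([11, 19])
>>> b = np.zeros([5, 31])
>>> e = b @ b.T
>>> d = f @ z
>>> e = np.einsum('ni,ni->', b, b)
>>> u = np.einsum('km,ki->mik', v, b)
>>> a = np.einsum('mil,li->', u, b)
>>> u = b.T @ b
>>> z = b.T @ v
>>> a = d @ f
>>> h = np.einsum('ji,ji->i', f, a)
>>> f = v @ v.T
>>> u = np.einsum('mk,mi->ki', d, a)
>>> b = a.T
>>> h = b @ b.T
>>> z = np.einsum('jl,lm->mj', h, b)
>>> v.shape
(5, 3)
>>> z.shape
(19, 7)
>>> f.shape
(5, 5)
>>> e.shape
()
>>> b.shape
(7, 19)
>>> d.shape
(19, 19)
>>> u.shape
(19, 7)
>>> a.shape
(19, 7)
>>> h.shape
(7, 7)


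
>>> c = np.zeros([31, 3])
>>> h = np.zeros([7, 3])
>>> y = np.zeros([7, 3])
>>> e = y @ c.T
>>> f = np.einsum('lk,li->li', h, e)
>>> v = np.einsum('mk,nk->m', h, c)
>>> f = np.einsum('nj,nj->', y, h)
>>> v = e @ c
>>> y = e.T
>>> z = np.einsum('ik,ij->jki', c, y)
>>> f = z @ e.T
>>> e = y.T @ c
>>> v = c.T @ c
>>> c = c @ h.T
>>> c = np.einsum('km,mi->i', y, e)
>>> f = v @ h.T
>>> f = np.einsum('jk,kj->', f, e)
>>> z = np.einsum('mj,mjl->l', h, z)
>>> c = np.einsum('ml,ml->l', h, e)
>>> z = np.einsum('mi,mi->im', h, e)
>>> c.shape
(3,)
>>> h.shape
(7, 3)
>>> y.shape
(31, 7)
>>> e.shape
(7, 3)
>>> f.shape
()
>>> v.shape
(3, 3)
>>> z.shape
(3, 7)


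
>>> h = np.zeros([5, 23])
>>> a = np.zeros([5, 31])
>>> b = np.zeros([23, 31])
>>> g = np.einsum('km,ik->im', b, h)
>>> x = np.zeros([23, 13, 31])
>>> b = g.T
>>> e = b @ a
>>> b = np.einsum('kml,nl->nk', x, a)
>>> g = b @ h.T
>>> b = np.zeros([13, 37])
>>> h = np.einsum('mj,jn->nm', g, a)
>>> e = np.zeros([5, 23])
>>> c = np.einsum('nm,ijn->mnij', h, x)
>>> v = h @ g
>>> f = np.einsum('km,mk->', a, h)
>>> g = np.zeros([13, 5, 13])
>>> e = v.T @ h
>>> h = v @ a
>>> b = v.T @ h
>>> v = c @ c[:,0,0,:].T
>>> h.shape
(31, 31)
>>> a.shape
(5, 31)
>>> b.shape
(5, 31)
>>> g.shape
(13, 5, 13)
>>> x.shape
(23, 13, 31)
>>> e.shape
(5, 5)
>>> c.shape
(5, 31, 23, 13)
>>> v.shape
(5, 31, 23, 5)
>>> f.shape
()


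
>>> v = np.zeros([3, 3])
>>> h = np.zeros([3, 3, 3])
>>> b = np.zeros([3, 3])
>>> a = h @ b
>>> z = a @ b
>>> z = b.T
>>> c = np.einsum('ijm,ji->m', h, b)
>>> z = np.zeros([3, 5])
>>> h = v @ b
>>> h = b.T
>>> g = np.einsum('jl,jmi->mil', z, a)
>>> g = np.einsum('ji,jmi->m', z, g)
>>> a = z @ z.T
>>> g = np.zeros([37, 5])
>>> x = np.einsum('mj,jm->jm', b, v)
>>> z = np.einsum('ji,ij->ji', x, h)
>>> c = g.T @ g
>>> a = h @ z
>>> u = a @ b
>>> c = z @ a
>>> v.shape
(3, 3)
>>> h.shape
(3, 3)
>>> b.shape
(3, 3)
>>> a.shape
(3, 3)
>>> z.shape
(3, 3)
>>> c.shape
(3, 3)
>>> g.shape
(37, 5)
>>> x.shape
(3, 3)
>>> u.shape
(3, 3)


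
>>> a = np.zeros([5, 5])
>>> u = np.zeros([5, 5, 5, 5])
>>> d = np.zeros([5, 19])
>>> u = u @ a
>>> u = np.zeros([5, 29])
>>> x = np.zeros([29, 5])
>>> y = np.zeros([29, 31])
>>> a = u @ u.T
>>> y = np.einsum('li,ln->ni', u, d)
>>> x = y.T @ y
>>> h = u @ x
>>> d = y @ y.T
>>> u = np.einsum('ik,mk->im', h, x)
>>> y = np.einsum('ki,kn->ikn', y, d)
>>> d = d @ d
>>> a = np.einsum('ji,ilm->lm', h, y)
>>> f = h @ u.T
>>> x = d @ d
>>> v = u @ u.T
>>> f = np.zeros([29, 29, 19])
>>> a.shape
(19, 19)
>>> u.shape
(5, 29)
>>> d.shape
(19, 19)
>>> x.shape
(19, 19)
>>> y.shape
(29, 19, 19)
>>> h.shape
(5, 29)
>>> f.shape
(29, 29, 19)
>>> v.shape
(5, 5)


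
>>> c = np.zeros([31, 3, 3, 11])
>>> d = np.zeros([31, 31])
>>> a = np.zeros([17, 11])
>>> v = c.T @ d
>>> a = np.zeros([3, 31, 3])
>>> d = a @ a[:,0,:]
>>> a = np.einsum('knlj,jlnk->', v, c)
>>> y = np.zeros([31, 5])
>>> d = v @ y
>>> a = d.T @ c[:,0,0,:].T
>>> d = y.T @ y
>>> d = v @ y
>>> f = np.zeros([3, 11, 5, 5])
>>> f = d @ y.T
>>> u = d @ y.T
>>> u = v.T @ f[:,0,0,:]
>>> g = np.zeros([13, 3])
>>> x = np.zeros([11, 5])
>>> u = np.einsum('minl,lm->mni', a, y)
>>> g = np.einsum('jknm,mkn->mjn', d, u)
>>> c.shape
(31, 3, 3, 11)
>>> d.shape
(11, 3, 3, 5)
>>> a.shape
(5, 3, 3, 31)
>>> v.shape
(11, 3, 3, 31)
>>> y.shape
(31, 5)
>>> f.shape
(11, 3, 3, 31)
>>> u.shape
(5, 3, 3)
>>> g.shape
(5, 11, 3)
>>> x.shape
(11, 5)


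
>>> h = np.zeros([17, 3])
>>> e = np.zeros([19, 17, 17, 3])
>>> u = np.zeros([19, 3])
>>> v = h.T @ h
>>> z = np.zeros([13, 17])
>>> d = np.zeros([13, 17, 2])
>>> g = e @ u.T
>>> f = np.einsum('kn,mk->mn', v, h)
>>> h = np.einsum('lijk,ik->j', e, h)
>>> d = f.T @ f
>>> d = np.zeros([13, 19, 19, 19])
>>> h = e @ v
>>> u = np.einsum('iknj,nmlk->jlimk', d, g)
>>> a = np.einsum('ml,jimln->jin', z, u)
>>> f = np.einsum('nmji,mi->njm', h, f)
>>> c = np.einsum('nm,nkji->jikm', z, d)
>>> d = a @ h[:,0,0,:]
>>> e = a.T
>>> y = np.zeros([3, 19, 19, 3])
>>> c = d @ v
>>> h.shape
(19, 17, 17, 3)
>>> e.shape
(19, 17, 19)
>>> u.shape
(19, 17, 13, 17, 19)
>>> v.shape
(3, 3)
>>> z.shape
(13, 17)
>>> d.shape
(19, 17, 3)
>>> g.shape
(19, 17, 17, 19)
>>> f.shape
(19, 17, 17)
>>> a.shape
(19, 17, 19)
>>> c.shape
(19, 17, 3)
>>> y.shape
(3, 19, 19, 3)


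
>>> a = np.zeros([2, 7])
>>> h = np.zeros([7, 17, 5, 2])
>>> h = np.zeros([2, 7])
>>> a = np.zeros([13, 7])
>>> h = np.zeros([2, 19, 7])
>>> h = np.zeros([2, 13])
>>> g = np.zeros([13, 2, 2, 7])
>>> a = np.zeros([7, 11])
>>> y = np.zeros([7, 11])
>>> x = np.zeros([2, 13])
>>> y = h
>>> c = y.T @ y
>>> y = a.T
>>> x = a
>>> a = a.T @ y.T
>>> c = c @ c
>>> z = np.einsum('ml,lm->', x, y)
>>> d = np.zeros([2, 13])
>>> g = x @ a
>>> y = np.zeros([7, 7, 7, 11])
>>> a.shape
(11, 11)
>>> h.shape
(2, 13)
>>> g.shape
(7, 11)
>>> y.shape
(7, 7, 7, 11)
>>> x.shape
(7, 11)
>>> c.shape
(13, 13)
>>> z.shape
()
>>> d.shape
(2, 13)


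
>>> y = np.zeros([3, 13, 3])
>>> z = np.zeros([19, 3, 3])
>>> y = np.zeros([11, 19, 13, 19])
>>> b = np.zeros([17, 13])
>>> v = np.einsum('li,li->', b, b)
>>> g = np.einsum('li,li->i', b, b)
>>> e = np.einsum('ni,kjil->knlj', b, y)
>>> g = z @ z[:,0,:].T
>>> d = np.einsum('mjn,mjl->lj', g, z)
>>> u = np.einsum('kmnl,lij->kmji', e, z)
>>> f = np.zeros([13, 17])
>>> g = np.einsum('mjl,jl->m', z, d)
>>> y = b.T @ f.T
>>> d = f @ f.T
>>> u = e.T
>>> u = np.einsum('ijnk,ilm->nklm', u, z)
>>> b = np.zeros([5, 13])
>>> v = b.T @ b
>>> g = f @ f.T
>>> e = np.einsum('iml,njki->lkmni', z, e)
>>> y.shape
(13, 13)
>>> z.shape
(19, 3, 3)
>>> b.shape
(5, 13)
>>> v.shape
(13, 13)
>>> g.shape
(13, 13)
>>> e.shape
(3, 19, 3, 11, 19)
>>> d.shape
(13, 13)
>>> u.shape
(17, 11, 3, 3)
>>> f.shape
(13, 17)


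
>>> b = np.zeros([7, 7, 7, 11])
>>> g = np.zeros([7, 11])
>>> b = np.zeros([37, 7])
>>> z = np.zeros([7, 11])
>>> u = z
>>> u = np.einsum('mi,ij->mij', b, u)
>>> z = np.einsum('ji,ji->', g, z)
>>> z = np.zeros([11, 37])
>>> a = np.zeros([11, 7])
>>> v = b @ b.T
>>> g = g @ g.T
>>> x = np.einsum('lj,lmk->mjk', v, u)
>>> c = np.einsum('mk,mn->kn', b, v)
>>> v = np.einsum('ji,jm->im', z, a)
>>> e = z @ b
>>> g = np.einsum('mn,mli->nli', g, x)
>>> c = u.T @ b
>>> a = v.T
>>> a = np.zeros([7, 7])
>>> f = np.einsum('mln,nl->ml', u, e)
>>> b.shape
(37, 7)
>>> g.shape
(7, 37, 11)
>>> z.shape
(11, 37)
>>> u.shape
(37, 7, 11)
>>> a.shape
(7, 7)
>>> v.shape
(37, 7)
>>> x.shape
(7, 37, 11)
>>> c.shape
(11, 7, 7)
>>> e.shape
(11, 7)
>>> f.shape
(37, 7)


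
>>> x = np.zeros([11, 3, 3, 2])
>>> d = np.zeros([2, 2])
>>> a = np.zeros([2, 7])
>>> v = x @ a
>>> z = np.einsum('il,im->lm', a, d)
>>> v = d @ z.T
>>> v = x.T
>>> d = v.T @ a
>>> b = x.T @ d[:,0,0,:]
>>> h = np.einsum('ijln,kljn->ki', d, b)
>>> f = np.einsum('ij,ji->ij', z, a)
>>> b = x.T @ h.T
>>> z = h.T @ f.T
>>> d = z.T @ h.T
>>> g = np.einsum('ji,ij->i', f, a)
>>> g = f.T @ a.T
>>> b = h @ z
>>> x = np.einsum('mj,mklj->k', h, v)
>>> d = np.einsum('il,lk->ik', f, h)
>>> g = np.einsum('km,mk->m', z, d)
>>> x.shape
(3,)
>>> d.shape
(7, 11)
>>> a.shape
(2, 7)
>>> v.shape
(2, 3, 3, 11)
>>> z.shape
(11, 7)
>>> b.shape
(2, 7)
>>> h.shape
(2, 11)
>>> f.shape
(7, 2)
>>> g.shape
(7,)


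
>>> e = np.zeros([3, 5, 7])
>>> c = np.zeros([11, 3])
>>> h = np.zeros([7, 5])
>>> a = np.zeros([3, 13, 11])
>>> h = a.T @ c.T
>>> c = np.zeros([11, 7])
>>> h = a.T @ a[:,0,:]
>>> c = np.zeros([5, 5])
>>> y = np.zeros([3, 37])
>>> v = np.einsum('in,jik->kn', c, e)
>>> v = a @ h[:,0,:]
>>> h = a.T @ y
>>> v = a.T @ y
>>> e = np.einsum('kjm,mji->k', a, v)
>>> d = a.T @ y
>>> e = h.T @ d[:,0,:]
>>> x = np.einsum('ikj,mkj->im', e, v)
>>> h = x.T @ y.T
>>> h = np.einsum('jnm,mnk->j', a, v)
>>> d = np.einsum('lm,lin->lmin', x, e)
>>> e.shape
(37, 13, 37)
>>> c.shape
(5, 5)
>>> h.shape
(3,)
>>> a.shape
(3, 13, 11)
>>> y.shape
(3, 37)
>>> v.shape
(11, 13, 37)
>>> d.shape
(37, 11, 13, 37)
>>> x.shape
(37, 11)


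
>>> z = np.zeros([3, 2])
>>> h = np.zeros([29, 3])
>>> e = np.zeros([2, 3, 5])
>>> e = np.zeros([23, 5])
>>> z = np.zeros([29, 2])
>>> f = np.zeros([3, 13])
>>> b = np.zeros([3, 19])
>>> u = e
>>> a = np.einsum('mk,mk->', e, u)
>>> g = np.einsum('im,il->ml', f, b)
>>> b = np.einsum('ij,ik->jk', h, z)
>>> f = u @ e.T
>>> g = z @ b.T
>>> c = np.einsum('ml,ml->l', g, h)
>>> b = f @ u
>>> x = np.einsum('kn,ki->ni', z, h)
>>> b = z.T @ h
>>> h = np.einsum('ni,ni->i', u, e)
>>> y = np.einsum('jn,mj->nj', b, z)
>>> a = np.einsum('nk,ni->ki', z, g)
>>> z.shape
(29, 2)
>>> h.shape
(5,)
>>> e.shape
(23, 5)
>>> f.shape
(23, 23)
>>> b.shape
(2, 3)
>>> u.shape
(23, 5)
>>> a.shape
(2, 3)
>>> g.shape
(29, 3)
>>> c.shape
(3,)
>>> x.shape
(2, 3)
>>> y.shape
(3, 2)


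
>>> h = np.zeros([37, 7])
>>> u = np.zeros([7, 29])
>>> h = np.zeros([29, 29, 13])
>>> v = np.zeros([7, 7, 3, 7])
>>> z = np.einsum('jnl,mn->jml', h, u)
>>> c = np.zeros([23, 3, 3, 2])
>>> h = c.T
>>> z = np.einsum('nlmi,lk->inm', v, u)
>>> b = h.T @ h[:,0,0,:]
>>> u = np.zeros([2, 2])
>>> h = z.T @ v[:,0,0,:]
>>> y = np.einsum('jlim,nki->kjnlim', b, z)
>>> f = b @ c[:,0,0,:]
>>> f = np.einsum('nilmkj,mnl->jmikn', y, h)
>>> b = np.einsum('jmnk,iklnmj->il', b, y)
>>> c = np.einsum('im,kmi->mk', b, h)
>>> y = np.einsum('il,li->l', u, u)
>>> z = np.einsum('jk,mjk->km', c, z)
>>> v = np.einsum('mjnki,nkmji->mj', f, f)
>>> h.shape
(3, 7, 7)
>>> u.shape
(2, 2)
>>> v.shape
(23, 3)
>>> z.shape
(3, 7)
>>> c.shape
(7, 3)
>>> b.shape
(7, 7)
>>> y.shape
(2,)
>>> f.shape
(23, 3, 23, 3, 7)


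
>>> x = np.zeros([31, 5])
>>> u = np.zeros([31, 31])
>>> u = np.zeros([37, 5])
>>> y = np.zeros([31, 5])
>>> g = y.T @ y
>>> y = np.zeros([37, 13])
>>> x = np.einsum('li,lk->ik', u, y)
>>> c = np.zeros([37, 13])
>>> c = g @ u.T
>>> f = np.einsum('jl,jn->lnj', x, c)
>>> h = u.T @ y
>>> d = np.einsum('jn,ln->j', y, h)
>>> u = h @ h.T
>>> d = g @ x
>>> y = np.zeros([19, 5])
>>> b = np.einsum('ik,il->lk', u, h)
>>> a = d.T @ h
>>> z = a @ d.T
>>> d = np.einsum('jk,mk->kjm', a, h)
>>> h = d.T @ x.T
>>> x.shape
(5, 13)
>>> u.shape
(5, 5)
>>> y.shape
(19, 5)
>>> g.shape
(5, 5)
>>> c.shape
(5, 37)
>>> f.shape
(13, 37, 5)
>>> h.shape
(5, 13, 5)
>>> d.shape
(13, 13, 5)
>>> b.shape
(13, 5)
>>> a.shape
(13, 13)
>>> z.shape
(13, 5)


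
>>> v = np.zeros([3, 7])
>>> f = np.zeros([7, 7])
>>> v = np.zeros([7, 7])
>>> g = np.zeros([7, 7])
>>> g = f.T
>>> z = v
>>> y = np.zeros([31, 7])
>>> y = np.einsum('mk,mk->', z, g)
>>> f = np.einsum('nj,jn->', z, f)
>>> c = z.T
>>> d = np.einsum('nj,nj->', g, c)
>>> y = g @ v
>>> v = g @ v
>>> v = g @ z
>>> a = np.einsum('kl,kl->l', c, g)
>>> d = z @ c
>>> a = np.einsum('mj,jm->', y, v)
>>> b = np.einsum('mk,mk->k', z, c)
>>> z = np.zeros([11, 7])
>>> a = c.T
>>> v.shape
(7, 7)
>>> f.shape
()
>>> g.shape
(7, 7)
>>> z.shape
(11, 7)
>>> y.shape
(7, 7)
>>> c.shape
(7, 7)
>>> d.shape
(7, 7)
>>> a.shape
(7, 7)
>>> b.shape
(7,)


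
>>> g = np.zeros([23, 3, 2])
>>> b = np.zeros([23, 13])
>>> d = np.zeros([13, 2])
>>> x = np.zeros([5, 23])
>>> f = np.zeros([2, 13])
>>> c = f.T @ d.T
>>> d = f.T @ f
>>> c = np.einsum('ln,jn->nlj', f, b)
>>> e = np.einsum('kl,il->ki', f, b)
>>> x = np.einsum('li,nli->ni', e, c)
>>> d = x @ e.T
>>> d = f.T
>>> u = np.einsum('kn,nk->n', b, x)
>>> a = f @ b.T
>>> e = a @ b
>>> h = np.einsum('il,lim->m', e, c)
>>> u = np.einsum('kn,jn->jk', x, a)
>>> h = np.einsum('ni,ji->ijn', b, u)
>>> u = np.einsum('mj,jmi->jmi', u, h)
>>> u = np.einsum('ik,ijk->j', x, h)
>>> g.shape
(23, 3, 2)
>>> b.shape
(23, 13)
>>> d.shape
(13, 2)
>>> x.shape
(13, 23)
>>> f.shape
(2, 13)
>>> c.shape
(13, 2, 23)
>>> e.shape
(2, 13)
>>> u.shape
(2,)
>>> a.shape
(2, 23)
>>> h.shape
(13, 2, 23)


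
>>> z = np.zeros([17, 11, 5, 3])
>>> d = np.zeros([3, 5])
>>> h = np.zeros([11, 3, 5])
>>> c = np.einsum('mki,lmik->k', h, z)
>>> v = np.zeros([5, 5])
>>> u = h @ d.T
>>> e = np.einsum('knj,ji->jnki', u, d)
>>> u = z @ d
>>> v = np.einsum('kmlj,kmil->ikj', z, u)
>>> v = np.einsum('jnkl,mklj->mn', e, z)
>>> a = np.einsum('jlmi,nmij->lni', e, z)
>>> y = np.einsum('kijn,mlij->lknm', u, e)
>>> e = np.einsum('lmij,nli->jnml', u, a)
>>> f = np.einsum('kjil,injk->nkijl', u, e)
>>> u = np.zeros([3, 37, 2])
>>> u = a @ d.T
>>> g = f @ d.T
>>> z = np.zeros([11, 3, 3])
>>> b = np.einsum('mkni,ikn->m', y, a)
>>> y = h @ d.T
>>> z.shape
(11, 3, 3)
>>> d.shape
(3, 5)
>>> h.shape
(11, 3, 5)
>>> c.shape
(3,)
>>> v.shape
(17, 3)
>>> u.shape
(3, 17, 3)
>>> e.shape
(5, 3, 11, 17)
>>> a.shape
(3, 17, 5)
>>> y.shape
(11, 3, 3)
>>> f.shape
(3, 17, 5, 11, 5)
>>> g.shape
(3, 17, 5, 11, 3)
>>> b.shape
(3,)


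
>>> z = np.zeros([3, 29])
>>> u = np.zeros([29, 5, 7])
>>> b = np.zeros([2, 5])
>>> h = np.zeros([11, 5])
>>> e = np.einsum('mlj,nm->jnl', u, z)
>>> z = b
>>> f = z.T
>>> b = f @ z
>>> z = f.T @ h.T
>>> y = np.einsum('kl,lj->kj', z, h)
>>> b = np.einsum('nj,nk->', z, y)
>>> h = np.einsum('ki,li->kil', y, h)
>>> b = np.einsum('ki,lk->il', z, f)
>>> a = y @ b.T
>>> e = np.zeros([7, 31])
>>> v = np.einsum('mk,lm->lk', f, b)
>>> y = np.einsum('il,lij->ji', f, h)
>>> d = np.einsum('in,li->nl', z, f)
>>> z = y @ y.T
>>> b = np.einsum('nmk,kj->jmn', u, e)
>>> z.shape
(11, 11)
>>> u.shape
(29, 5, 7)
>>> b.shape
(31, 5, 29)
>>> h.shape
(2, 5, 11)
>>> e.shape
(7, 31)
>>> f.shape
(5, 2)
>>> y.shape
(11, 5)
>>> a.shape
(2, 11)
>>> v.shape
(11, 2)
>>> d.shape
(11, 5)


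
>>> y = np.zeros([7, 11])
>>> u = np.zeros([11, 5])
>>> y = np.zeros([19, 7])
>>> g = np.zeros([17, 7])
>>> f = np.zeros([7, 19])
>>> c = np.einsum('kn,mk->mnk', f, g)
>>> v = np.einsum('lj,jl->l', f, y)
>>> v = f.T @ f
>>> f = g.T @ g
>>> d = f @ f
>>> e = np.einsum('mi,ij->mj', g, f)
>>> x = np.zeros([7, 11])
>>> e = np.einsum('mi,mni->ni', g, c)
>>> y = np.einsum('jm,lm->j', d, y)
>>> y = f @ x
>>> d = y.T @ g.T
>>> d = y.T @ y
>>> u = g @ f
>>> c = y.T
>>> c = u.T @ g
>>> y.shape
(7, 11)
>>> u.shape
(17, 7)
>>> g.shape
(17, 7)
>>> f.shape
(7, 7)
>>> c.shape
(7, 7)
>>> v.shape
(19, 19)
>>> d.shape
(11, 11)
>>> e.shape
(19, 7)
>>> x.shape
(7, 11)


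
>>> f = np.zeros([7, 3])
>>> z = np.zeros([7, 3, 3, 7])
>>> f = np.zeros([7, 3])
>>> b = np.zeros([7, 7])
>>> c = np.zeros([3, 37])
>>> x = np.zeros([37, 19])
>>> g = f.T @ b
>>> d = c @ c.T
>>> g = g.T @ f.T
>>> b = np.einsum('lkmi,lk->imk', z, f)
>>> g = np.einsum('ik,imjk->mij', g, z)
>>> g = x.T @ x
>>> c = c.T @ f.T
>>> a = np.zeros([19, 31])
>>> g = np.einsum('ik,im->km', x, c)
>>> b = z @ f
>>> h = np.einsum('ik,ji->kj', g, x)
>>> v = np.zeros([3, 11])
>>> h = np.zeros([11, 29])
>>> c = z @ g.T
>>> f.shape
(7, 3)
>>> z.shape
(7, 3, 3, 7)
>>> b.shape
(7, 3, 3, 3)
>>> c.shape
(7, 3, 3, 19)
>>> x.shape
(37, 19)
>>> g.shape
(19, 7)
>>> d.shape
(3, 3)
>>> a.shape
(19, 31)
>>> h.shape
(11, 29)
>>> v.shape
(3, 11)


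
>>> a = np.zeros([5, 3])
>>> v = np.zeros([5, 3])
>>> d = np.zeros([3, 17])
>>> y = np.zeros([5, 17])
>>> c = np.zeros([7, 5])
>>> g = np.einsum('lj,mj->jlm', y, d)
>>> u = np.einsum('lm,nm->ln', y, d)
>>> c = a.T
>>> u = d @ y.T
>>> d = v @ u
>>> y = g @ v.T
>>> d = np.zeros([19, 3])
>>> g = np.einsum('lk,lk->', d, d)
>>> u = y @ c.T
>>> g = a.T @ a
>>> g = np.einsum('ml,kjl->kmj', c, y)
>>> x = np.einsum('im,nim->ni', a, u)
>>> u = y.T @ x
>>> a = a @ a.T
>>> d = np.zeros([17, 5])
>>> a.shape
(5, 5)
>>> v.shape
(5, 3)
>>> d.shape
(17, 5)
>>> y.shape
(17, 5, 5)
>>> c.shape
(3, 5)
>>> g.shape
(17, 3, 5)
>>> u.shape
(5, 5, 5)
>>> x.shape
(17, 5)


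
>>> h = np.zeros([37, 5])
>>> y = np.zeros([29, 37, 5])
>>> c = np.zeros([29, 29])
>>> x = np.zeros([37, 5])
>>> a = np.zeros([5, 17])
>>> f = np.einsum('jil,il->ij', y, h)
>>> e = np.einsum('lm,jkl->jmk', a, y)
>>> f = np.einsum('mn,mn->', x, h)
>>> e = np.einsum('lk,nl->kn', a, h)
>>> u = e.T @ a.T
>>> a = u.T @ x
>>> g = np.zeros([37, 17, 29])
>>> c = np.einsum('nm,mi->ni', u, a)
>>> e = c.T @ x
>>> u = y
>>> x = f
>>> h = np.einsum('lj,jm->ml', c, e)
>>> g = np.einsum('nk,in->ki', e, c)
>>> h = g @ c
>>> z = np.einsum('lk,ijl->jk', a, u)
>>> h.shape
(5, 5)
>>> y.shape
(29, 37, 5)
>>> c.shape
(37, 5)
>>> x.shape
()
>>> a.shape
(5, 5)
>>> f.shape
()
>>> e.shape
(5, 5)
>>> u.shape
(29, 37, 5)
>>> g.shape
(5, 37)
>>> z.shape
(37, 5)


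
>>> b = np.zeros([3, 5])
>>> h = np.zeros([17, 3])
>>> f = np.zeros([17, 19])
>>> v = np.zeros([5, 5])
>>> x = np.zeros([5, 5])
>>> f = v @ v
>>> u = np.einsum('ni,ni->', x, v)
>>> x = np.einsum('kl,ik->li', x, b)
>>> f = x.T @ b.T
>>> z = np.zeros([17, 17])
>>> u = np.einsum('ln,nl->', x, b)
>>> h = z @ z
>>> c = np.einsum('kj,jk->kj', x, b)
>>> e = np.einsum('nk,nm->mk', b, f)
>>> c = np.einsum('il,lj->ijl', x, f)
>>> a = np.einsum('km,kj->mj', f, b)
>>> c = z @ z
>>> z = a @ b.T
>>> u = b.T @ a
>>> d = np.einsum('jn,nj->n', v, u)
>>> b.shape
(3, 5)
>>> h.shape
(17, 17)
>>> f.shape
(3, 3)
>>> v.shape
(5, 5)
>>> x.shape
(5, 3)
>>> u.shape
(5, 5)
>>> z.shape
(3, 3)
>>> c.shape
(17, 17)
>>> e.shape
(3, 5)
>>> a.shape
(3, 5)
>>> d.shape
(5,)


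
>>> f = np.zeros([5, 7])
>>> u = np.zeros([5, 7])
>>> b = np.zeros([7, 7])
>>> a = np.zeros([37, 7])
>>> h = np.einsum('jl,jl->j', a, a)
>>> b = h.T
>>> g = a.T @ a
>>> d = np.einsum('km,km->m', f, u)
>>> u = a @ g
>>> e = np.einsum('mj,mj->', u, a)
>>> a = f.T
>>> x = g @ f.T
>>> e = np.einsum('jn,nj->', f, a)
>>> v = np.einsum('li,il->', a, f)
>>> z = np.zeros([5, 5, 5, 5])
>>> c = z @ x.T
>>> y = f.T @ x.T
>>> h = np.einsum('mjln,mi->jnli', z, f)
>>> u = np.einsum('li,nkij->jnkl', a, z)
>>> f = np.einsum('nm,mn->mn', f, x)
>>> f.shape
(7, 5)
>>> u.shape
(5, 5, 5, 7)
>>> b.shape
(37,)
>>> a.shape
(7, 5)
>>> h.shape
(5, 5, 5, 7)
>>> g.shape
(7, 7)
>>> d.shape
(7,)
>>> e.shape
()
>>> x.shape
(7, 5)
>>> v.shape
()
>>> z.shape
(5, 5, 5, 5)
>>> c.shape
(5, 5, 5, 7)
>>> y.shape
(7, 7)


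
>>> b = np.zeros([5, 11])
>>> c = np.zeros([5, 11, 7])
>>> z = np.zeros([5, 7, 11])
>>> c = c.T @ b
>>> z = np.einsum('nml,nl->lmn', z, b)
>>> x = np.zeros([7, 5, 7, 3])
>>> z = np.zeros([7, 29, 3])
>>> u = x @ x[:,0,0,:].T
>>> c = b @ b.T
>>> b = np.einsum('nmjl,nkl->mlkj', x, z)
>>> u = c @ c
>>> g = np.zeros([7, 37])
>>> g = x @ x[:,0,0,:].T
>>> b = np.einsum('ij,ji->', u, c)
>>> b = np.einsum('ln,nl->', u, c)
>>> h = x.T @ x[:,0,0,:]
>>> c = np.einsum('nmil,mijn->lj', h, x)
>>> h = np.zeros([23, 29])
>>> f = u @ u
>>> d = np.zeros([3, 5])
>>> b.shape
()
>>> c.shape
(3, 7)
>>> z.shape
(7, 29, 3)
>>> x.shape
(7, 5, 7, 3)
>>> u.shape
(5, 5)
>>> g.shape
(7, 5, 7, 7)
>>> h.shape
(23, 29)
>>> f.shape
(5, 5)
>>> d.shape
(3, 5)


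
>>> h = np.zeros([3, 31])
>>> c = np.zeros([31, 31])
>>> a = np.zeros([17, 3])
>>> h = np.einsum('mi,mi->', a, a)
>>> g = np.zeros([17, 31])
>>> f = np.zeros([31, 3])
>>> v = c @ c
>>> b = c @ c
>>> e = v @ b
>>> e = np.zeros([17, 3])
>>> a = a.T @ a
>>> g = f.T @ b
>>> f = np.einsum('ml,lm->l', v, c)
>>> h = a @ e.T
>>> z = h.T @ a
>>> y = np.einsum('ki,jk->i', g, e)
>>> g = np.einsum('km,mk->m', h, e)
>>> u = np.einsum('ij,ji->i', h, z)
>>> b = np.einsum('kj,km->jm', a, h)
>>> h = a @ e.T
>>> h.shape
(3, 17)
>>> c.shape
(31, 31)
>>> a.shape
(3, 3)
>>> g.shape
(17,)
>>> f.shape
(31,)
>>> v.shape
(31, 31)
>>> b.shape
(3, 17)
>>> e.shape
(17, 3)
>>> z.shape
(17, 3)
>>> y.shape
(31,)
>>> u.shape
(3,)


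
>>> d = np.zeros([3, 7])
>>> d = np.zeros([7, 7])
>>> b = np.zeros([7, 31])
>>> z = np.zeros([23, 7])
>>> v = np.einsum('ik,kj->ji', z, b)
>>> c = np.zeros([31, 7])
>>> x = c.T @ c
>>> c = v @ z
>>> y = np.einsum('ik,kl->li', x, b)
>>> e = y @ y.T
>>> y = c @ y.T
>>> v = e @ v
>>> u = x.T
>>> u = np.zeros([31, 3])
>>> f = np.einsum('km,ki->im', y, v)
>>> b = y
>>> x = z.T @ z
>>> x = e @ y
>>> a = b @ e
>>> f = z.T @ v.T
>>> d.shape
(7, 7)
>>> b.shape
(31, 31)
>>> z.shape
(23, 7)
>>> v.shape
(31, 23)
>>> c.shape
(31, 7)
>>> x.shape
(31, 31)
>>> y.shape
(31, 31)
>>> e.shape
(31, 31)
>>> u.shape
(31, 3)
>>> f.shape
(7, 31)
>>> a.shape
(31, 31)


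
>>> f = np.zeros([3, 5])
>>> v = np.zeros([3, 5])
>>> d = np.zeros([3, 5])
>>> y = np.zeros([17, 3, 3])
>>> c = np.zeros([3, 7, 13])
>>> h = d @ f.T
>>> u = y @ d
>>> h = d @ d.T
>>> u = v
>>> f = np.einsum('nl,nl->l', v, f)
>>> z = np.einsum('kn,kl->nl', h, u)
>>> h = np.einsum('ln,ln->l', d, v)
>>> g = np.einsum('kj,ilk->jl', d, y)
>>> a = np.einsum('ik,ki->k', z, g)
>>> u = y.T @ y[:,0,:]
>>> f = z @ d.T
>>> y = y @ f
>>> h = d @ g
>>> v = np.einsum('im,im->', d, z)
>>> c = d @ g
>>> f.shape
(3, 3)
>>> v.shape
()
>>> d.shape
(3, 5)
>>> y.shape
(17, 3, 3)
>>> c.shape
(3, 3)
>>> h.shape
(3, 3)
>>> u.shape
(3, 3, 3)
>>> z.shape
(3, 5)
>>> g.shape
(5, 3)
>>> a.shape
(5,)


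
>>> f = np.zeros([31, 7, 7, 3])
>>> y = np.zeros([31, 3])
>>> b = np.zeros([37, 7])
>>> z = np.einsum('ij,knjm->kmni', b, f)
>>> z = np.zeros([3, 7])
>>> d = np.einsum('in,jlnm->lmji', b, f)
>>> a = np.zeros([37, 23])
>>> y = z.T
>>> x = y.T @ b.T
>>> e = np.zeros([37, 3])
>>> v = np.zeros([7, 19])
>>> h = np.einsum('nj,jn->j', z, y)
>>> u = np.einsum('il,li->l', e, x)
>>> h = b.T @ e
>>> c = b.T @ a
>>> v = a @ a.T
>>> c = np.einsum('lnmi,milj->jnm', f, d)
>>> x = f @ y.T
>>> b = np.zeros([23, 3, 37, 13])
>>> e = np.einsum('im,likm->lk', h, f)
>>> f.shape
(31, 7, 7, 3)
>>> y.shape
(7, 3)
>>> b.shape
(23, 3, 37, 13)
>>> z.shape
(3, 7)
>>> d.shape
(7, 3, 31, 37)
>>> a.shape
(37, 23)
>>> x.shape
(31, 7, 7, 7)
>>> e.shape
(31, 7)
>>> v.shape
(37, 37)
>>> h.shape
(7, 3)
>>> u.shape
(3,)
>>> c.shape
(37, 7, 7)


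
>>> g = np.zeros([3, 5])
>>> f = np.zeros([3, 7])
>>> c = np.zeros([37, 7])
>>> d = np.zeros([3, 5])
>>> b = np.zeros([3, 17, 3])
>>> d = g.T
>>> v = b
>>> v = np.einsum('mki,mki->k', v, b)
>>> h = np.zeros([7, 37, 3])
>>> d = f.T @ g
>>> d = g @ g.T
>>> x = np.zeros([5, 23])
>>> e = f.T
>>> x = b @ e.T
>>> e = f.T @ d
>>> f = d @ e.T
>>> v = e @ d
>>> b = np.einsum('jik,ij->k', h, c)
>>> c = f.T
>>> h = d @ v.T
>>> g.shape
(3, 5)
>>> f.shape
(3, 7)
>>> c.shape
(7, 3)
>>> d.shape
(3, 3)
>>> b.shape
(3,)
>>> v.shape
(7, 3)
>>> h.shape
(3, 7)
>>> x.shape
(3, 17, 7)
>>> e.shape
(7, 3)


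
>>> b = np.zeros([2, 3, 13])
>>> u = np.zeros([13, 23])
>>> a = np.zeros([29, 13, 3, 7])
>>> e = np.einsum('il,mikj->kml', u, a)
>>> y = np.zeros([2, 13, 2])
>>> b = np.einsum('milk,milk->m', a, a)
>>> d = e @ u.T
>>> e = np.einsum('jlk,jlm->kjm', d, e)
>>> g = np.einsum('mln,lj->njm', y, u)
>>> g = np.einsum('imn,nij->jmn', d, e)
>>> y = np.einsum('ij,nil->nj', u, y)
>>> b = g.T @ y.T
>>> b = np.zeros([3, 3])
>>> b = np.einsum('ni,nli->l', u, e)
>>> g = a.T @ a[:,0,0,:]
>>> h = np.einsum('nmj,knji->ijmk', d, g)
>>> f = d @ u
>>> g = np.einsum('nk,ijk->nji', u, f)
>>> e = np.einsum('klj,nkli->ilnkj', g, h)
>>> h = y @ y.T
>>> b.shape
(3,)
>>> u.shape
(13, 23)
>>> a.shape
(29, 13, 3, 7)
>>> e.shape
(7, 29, 7, 13, 3)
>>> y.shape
(2, 23)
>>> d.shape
(3, 29, 13)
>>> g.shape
(13, 29, 3)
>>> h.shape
(2, 2)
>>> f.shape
(3, 29, 23)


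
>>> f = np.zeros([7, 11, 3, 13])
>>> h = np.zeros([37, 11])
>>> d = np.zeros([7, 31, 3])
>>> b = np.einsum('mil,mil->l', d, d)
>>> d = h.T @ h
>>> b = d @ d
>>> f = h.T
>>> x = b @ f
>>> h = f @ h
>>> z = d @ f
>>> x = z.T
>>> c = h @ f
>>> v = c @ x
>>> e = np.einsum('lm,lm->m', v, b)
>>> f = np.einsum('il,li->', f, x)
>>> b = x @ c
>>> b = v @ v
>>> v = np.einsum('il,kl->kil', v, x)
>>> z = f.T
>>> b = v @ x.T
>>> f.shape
()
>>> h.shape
(11, 11)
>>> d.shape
(11, 11)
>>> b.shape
(37, 11, 37)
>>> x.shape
(37, 11)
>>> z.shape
()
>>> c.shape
(11, 37)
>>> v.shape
(37, 11, 11)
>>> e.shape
(11,)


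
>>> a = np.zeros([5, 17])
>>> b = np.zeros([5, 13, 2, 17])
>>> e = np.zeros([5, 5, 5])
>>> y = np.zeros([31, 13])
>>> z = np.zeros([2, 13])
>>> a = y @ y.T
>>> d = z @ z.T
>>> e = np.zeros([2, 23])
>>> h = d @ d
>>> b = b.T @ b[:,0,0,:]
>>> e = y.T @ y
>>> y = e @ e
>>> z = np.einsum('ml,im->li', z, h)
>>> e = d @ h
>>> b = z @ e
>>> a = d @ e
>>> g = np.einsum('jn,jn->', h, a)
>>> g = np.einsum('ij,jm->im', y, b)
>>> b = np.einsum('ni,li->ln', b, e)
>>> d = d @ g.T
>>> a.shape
(2, 2)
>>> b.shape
(2, 13)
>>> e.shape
(2, 2)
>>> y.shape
(13, 13)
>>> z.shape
(13, 2)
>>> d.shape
(2, 13)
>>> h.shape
(2, 2)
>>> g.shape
(13, 2)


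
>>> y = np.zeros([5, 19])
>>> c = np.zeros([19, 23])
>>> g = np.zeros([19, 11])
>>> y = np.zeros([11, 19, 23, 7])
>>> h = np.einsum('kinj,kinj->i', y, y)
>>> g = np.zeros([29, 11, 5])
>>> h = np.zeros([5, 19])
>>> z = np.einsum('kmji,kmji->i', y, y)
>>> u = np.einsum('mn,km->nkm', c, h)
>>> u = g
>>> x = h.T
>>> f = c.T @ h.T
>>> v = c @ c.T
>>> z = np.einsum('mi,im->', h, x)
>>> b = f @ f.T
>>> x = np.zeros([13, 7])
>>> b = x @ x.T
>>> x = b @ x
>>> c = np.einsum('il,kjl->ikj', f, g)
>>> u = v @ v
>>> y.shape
(11, 19, 23, 7)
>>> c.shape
(23, 29, 11)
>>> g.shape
(29, 11, 5)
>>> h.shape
(5, 19)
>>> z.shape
()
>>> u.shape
(19, 19)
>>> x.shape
(13, 7)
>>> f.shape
(23, 5)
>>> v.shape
(19, 19)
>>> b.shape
(13, 13)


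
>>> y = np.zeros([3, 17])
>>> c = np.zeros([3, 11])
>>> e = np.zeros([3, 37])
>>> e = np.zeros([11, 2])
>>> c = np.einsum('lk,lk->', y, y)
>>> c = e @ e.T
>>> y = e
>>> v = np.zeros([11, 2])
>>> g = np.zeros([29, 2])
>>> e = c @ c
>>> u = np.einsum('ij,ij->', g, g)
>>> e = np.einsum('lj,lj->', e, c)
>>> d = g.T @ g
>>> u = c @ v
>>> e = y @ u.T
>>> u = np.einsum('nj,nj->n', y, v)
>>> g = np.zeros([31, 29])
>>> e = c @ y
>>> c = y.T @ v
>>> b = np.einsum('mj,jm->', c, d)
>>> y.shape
(11, 2)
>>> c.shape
(2, 2)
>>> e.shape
(11, 2)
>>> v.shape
(11, 2)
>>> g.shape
(31, 29)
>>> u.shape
(11,)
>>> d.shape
(2, 2)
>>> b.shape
()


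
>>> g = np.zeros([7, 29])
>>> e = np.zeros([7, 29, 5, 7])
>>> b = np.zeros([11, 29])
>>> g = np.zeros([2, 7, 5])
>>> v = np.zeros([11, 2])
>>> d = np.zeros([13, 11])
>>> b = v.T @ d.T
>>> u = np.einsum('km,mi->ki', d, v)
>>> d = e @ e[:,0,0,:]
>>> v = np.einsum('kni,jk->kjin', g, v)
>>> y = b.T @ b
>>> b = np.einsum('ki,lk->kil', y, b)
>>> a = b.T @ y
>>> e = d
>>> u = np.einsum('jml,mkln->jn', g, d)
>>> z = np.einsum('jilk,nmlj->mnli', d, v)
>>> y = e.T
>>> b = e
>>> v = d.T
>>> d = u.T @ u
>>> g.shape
(2, 7, 5)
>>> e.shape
(7, 29, 5, 7)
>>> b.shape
(7, 29, 5, 7)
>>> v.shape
(7, 5, 29, 7)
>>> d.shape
(7, 7)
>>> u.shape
(2, 7)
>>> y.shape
(7, 5, 29, 7)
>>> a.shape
(2, 13, 13)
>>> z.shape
(11, 2, 5, 29)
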